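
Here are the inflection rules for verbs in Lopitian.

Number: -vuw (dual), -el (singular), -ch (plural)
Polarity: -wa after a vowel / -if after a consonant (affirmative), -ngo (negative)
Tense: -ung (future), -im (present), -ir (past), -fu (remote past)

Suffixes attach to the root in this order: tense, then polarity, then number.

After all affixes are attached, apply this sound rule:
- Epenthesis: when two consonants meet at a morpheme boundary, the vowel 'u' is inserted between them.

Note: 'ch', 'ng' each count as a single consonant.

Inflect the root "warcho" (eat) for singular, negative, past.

warchoirungoel

Attach tense past -ir → warchoir.
Attach polarity negative -ngo → warchoirngo.
Attach number singular -el → warchoirngoel.
Apply epenthesis: warchoirngoel → warchoirungoel.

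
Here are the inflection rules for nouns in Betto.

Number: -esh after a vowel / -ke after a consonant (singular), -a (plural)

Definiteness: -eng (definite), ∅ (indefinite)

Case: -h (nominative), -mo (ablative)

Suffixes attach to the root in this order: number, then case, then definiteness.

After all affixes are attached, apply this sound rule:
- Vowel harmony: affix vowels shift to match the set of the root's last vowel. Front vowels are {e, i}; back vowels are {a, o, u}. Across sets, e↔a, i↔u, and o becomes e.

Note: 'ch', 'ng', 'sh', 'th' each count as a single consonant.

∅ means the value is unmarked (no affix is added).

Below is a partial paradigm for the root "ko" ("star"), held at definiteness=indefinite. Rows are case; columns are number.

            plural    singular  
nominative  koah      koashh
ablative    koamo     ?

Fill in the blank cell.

Attach number singular -esh (after vowel 'o') → koesh.
Attach case ablative -mo → koeshmo.
definiteness = indefinite: zero marking, form stays koeshmo.
Apply vowel harmony: koeshmo → koashmo.

koashmo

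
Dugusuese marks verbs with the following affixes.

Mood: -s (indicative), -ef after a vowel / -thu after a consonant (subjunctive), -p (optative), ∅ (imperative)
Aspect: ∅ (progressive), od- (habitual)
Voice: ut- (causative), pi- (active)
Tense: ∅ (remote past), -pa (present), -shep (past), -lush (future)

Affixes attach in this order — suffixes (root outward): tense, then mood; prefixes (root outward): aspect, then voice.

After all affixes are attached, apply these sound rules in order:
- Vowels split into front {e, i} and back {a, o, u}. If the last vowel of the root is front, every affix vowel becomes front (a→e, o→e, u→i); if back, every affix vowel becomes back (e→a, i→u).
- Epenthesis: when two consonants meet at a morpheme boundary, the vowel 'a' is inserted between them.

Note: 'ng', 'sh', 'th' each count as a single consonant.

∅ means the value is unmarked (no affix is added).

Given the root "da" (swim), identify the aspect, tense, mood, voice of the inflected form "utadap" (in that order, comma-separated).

Segment: ut-da-p.
aspect: ∅ → progressive.
tense: ∅ → remote past.
mood: -p → optative.
voice: ut- → causative.

progressive, remote past, optative, causative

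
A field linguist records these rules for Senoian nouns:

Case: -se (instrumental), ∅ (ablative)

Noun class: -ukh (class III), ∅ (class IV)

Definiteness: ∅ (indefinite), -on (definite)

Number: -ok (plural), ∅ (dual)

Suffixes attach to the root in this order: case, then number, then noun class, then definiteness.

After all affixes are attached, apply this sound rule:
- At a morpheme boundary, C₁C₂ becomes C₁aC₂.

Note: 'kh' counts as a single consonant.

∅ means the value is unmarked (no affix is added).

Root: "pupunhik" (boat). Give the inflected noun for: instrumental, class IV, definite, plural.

Attach case instrumental -se → pupunhikse.
Attach number plural -ok → pupunhikseok.
noun class = class IV: zero marking, form stays pupunhikseok.
Attach definiteness definite -on → pupunhikseokon.
Apply epenthesis: pupunhikseokon → pupunhikaseokon.

pupunhikaseokon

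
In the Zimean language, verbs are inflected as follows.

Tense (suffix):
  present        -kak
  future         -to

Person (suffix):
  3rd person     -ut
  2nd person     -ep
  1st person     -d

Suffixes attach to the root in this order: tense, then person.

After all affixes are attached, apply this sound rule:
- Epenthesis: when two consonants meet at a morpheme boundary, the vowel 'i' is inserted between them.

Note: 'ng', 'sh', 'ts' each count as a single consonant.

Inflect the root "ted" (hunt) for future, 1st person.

teditod

Attach tense future -to → tedto.
Attach person 1st person -d → tedtod.
Apply epenthesis: tedtod → teditod.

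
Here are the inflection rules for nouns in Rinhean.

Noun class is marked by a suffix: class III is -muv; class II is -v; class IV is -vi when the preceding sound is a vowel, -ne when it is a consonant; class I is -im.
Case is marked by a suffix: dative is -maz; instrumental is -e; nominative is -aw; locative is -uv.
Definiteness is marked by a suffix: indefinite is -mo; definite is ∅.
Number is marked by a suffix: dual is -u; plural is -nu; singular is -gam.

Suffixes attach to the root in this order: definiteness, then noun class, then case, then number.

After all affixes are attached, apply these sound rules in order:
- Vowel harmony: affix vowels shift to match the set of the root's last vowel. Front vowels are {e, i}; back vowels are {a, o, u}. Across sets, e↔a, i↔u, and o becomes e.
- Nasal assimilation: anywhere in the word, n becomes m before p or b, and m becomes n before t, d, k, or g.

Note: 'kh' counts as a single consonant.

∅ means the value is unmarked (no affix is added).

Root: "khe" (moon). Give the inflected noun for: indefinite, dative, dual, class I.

Attach definiteness indefinite -mo → khemo.
Attach noun class class I -im → khemoim.
Attach case dative -maz → khemoimmaz.
Attach number dual -u → khemoimmazu.
Apply vowel harmony: khemoimmazu → khemeimmezi.
Nasal assimilation: no change.

khemeimmezi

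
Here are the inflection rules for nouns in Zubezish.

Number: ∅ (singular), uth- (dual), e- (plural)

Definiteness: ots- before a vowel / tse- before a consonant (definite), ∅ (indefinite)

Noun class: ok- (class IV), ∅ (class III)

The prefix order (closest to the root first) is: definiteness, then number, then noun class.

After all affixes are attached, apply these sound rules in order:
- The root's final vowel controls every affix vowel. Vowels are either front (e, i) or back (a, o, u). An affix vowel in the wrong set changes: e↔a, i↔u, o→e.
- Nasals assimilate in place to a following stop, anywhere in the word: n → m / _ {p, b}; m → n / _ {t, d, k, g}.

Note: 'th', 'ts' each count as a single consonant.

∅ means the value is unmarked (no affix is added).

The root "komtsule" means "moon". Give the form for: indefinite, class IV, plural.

definiteness = indefinite: zero marking, form stays komtsule.
Attach number plural e- → ekomtsule.
Attach noun class class IV ok- → okekomtsule.
Apply vowel harmony: okekomtsule → ekekomtsule.
Nasal assimilation: no change.

ekekomtsule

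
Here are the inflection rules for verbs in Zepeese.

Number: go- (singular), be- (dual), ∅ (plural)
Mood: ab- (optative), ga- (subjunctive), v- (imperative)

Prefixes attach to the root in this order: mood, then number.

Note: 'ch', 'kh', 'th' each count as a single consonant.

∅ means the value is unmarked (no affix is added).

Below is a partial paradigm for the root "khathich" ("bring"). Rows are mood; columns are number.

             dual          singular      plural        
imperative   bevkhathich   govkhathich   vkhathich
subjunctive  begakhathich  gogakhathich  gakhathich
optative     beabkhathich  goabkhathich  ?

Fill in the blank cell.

Attach mood optative ab- → abkhathich.
number = plural: zero marking, form stays abkhathich.

abkhathich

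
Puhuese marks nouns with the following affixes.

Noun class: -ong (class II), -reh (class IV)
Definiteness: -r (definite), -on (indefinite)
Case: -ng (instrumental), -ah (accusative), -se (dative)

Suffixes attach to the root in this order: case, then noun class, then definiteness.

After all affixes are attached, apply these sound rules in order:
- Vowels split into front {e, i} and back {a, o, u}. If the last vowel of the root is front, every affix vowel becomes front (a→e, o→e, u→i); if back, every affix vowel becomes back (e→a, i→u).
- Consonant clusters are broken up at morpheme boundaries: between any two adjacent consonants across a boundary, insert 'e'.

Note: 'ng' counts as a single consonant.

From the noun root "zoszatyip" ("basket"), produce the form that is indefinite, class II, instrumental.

Attach case instrumental -ng → zoszatyipng.
Attach noun class class II -ong → zoszatyipngong.
Attach definiteness indefinite -on → zoszatyipngongon.
Apply vowel harmony: zoszatyipngongon → zoszatyipngengen.
Apply epenthesis: zoszatyipngengen → zoszatyipengengen.

zoszatyipengengen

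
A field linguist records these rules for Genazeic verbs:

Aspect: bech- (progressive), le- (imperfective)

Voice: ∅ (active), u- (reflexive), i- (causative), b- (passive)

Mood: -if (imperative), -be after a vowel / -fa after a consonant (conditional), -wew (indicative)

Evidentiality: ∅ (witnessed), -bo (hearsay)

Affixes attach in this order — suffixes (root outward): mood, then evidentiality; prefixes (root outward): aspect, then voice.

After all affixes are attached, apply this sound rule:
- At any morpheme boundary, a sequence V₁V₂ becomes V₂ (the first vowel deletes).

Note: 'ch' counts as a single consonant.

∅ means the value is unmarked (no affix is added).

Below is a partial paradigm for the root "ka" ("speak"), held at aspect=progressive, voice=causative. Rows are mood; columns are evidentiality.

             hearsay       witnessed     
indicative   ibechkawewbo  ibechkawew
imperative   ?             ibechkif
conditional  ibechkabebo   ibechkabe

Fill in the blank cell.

ibechkifbo

Attach mood imperative -if → kaif.
Attach evidentiality hearsay -bo → kaifbo.
Attach aspect progressive bech- → bechkaifbo.
Attach voice causative i- → ibechkaifbo.
Apply vowel deletion: ibechkaifbo → ibechkifbo.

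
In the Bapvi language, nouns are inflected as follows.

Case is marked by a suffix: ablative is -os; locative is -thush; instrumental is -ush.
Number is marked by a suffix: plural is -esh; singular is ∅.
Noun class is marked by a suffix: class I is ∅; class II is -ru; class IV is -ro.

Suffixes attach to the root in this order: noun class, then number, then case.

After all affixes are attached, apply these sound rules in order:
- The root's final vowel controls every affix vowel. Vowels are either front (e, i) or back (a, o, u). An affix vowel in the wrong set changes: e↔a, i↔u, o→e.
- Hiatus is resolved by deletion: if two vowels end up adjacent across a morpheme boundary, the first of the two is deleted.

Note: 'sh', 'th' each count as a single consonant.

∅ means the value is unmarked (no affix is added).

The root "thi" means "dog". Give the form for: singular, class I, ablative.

noun class = class I: zero marking, form stays thi.
number = singular: zero marking, form stays thi.
Attach case ablative -os → thios.
Apply vowel harmony: thios → thies.
Apply vowel deletion: thies → thes.

thes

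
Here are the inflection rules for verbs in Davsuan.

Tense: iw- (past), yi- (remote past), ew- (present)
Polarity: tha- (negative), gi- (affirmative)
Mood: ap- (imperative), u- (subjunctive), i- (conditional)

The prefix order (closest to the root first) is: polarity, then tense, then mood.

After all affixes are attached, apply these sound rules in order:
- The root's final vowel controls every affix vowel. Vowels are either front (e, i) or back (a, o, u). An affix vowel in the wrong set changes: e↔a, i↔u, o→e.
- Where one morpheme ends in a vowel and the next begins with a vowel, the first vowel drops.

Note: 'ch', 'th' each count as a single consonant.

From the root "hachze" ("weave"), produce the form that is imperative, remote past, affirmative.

Attach polarity affirmative gi- → gihachze.
Attach tense remote past yi- → yigihachze.
Attach mood imperative ap- → apyigihachze.
Apply vowel harmony: apyigihachze → epyigihachze.
Vowel deletion: no change.

epyigihachze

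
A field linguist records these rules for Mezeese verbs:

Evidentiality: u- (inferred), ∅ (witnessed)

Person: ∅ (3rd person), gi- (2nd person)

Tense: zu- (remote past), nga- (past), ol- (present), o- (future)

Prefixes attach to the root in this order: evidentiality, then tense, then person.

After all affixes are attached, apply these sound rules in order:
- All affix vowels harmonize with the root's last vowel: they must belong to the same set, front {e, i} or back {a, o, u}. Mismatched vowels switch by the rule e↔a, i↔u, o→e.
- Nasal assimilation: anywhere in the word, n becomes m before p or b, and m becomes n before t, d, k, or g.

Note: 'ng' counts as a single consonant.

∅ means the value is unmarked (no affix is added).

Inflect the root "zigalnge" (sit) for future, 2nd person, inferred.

Attach evidentiality inferred u- → uzigalnge.
Attach tense future o- → ouzigalnge.
Attach person 2nd person gi- → giouzigalnge.
Apply vowel harmony: giouzigalnge → gieizigalnge.
Nasal assimilation: no change.

gieizigalnge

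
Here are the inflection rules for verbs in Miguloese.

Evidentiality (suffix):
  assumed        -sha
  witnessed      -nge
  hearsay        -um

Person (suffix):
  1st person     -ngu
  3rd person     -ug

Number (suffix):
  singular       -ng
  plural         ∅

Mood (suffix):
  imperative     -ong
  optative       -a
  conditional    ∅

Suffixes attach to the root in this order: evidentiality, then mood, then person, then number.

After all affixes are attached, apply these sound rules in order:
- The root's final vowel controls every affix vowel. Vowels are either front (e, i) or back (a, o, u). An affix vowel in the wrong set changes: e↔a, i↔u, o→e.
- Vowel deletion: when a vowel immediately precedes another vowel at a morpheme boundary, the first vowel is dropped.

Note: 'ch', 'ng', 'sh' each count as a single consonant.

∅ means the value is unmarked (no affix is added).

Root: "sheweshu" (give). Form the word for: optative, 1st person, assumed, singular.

Attach evidentiality assumed -sha → sheweshusha.
Attach mood optative -a → sheweshushaa.
Attach person 1st person -ngu → sheweshushaangu.
Attach number singular -ng → sheweshushaangung.
Vowel harmony: no change.
Apply vowel deletion: sheweshushaangung → sheweshushangung.

sheweshushangung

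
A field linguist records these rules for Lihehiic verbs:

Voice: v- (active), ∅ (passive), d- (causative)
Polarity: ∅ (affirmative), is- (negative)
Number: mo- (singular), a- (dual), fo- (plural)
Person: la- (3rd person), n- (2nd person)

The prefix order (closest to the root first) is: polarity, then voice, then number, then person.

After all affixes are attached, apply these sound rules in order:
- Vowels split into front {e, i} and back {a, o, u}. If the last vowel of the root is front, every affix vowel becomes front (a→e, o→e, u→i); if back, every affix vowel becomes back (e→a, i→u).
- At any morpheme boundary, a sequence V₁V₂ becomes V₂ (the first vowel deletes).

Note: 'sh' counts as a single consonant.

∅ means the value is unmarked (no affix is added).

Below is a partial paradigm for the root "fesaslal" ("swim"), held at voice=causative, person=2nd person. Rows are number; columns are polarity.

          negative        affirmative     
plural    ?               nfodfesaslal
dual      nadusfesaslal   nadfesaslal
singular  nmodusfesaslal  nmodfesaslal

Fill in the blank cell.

Attach polarity negative is- → isfesaslal.
Attach voice causative d- → disfesaslal.
Attach number plural fo- → fodisfesaslal.
Attach person 2nd person n- → nfodisfesaslal.
Apply vowel harmony: nfodisfesaslal → nfodusfesaslal.
Vowel deletion: no change.

nfodusfesaslal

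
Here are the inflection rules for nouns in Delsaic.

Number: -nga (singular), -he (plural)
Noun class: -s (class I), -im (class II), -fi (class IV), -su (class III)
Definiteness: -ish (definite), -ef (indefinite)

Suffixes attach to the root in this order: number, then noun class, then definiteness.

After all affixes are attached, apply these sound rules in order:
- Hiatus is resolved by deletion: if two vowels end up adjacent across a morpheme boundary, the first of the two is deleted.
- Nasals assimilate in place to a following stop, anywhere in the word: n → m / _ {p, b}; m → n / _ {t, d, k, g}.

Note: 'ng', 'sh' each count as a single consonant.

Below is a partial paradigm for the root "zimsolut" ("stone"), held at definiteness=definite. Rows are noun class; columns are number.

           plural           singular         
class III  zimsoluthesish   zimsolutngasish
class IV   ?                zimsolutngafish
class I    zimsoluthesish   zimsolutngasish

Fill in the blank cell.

zimsoluthefish

Attach number plural -he → zimsoluthe.
Attach noun class class IV -fi → zimsoluthefi.
Attach definiteness definite -ish → zimsoluthefiish.
Apply vowel deletion: zimsoluthefiish → zimsoluthefish.
Nasal assimilation: no change.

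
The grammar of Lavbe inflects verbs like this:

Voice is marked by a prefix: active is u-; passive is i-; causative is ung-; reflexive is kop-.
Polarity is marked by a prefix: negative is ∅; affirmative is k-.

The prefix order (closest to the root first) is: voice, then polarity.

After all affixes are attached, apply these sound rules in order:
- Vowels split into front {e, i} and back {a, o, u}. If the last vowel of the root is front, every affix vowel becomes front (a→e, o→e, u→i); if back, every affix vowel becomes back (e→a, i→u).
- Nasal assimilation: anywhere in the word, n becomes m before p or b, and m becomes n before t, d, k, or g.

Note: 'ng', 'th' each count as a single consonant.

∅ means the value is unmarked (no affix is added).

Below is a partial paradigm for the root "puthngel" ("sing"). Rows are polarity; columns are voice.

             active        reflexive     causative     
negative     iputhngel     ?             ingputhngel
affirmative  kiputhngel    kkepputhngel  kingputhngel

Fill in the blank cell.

kepputhngel

Attach voice reflexive kop- → kopputhngel.
polarity = negative: zero marking, form stays kopputhngel.
Apply vowel harmony: kopputhngel → kepputhngel.
Nasal assimilation: no change.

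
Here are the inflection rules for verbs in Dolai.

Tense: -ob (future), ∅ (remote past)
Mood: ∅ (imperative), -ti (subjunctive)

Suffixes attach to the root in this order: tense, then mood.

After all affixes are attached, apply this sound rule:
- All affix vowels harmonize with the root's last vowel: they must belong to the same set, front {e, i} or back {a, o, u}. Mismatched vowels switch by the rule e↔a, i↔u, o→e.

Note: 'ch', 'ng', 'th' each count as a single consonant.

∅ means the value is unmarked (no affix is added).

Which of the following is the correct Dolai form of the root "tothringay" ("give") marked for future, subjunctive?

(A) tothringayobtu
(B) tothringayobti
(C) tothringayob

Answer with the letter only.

A

Attach tense future -ob → tothringayob.
Attach mood subjunctive -ti → tothringayobti.
Apply vowel harmony: tothringayobti → tothringayobtu.
So the correct form is tothringayobtu, option (A).
(B) tothringayobti is wrong: it fails to apply the sound rule(s).
(C) tothringayob is wrong: it uses imperative instead of subjunctive for mood.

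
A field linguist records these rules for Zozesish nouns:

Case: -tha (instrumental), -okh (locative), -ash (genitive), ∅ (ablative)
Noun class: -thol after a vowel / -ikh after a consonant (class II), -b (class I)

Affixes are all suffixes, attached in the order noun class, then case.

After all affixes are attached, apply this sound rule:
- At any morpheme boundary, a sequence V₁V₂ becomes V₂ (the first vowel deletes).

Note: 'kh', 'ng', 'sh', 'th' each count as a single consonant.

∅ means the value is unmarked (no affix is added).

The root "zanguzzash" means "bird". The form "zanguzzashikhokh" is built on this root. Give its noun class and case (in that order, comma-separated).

Segment: zanguzzash-ikh-okh.
noun class: -thol/ikh → class II.
case: -okh → locative.

class II, locative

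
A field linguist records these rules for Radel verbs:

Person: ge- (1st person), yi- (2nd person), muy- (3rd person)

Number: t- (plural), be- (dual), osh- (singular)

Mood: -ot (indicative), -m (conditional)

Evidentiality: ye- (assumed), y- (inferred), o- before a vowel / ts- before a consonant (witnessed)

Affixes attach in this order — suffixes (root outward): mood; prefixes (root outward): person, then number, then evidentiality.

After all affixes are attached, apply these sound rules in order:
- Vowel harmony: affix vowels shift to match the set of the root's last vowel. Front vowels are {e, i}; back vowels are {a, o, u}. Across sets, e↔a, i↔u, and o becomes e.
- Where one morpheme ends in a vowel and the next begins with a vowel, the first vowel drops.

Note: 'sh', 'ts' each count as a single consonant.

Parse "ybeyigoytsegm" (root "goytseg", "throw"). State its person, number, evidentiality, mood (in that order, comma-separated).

2nd person, dual, inferred, conditional

Segment: y-be-yi-goytseg-m.
person: yi- → 2nd person.
number: be- → dual.
evidentiality: y- → inferred.
mood: -m → conditional.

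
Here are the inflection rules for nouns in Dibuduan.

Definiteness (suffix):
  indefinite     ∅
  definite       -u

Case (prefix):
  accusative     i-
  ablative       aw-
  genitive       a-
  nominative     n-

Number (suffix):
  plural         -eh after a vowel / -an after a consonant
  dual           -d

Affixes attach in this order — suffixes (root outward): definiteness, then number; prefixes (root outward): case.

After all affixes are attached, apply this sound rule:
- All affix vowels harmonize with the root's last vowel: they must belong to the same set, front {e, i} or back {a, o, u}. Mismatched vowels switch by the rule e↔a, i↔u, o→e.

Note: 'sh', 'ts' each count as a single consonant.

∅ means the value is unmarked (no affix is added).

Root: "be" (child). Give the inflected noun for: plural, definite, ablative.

Attach case ablative aw- → awbe.
Attach definiteness definite -u → awbeu.
Attach number plural -eh (after vowel 'u') → awbeueh.
Apply vowel harmony: awbeueh → ewbeieh.

ewbeieh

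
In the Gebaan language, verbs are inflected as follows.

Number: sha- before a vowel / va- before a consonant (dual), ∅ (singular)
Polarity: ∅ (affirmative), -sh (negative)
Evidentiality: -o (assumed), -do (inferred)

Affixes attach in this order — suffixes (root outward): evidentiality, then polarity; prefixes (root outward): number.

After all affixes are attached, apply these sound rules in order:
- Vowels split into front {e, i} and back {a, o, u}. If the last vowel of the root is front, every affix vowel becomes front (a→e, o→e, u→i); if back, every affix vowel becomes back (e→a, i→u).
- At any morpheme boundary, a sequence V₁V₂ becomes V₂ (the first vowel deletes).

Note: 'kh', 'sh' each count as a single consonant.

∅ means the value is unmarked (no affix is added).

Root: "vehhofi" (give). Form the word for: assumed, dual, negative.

vevehhofesh

Attach evidentiality assumed -o → vehhofio.
Attach polarity negative -sh → vehhofiosh.
Attach number dual va- (before consonant 'v') → vavehhofiosh.
Apply vowel harmony: vavehhofiosh → vevehhofiesh.
Apply vowel deletion: vevehhofiesh → vevehhofesh.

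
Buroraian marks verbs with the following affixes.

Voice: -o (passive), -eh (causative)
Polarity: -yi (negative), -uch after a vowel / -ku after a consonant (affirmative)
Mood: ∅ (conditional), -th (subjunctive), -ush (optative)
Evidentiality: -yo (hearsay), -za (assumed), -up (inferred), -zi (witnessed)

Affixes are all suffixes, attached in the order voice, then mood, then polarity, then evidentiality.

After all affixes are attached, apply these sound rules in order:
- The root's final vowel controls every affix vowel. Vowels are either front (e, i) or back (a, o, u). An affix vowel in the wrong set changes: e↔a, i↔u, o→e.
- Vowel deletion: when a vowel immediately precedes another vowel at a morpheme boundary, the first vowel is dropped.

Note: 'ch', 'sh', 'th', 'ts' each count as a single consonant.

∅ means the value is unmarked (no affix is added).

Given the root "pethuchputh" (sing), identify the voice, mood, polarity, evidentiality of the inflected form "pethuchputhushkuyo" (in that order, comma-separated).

passive, optative, affirmative, hearsay

Segment: pethuchputh-o-ush-ku-yo.
voice: -o → passive.
mood: -ush → optative.
polarity: -uch/ku → affirmative.
evidentiality: -yo → hearsay.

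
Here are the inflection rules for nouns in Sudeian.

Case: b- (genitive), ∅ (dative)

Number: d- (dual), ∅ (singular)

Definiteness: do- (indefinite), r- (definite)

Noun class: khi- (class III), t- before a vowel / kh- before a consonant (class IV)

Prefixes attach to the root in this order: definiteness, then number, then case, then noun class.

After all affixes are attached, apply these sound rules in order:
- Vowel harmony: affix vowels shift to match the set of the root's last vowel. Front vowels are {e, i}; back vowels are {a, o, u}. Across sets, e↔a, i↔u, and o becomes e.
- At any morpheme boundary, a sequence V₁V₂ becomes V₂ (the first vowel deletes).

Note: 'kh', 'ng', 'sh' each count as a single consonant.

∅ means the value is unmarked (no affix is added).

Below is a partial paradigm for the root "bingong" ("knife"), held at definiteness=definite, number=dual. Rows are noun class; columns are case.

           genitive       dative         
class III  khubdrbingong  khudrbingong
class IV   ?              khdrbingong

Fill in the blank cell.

khbdrbingong

Attach definiteness definite r- → rbingong.
Attach number dual d- → drbingong.
Attach case genitive b- → bdrbingong.
Attach noun class class IV kh- (before consonant 'b') → khbdrbingong.
Vowel harmony: no change.
Vowel deletion: no change.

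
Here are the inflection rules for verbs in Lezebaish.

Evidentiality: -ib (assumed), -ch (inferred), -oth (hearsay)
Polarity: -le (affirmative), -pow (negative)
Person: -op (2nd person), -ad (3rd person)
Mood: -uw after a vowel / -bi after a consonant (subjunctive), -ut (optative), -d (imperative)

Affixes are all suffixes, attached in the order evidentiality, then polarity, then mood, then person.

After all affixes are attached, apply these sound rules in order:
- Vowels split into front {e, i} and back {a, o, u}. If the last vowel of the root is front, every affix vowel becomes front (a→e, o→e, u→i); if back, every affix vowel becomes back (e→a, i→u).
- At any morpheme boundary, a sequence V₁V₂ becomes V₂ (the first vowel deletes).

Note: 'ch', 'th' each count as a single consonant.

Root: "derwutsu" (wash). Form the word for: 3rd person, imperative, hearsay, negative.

derwutsothpowdad

Attach evidentiality hearsay -oth → derwutsuoth.
Attach polarity negative -pow → derwutsuothpow.
Attach mood imperative -d → derwutsuothpowd.
Attach person 3rd person -ad → derwutsuothpowdad.
Vowel harmony: no change.
Apply vowel deletion: derwutsuothpowdad → derwutsothpowdad.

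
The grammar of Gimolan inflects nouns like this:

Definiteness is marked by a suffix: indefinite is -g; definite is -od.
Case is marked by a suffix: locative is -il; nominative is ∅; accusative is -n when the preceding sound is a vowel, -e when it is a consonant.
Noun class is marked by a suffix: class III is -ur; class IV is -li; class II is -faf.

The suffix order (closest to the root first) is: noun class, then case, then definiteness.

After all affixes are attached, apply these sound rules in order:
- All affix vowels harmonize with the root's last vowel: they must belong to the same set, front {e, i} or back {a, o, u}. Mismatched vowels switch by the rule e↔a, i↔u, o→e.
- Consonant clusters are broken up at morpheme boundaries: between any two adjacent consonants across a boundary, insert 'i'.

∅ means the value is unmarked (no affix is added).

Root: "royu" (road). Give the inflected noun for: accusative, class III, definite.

Attach noun class class III -ur → royuur.
Attach case accusative -e (after consonant 'r') → royuure.
Attach definiteness definite -od → royuureod.
Apply vowel harmony: royuureod → royuuraod.
Epenthesis: no change.

royuuraod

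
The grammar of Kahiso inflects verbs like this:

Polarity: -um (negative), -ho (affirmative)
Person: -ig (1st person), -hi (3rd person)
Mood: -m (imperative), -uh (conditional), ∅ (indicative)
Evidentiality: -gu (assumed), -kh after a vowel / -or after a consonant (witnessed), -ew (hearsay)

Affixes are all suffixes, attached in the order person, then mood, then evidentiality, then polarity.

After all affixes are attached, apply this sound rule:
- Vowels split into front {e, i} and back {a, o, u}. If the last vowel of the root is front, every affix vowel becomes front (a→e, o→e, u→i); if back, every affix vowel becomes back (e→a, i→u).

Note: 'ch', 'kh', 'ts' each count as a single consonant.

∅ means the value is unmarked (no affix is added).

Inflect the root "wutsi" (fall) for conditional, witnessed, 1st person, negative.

wutsiigiherim

Attach person 1st person -ig → wutsiig.
Attach mood conditional -uh → wutsiiguh.
Attach evidentiality witnessed -or (after consonant 'h') → wutsiiguhor.
Attach polarity negative -um → wutsiiguhorum.
Apply vowel harmony: wutsiiguhorum → wutsiigiherim.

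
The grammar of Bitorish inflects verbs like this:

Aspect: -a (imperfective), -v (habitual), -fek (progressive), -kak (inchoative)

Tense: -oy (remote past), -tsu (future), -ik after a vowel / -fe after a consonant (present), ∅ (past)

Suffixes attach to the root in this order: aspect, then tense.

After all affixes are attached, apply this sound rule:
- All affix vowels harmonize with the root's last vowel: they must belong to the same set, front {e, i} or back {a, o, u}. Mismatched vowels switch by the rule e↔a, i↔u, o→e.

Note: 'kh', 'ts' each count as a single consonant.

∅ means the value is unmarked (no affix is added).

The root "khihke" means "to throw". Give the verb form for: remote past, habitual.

khihkevey

Attach aspect habitual -v → khihkev.
Attach tense remote past -oy → khihkevoy.
Apply vowel harmony: khihkevoy → khihkevey.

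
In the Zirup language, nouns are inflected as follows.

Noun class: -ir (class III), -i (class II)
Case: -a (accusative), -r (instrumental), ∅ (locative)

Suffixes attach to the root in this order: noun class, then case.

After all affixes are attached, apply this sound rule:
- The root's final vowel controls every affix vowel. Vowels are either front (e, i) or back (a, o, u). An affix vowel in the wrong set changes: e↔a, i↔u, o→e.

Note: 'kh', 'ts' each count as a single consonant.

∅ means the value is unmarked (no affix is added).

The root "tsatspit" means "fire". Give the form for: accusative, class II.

Attach noun class class II -i → tsatspiti.
Attach case accusative -a → tsatspitia.
Apply vowel harmony: tsatspitia → tsatspitie.

tsatspitie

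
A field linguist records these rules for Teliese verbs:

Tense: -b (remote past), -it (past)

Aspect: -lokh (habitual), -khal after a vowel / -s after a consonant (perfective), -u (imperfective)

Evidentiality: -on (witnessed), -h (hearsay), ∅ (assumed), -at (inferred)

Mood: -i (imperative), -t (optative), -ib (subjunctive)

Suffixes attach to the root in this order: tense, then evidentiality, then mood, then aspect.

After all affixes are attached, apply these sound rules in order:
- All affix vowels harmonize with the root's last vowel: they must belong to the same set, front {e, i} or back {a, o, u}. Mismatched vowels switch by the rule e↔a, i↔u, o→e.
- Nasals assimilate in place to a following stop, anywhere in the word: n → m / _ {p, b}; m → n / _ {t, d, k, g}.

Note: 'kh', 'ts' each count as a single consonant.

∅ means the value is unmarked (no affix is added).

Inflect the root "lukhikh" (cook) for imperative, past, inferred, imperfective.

lukhikhitetii

Attach tense past -it → lukhikhit.
Attach evidentiality inferred -at → lukhikhitat.
Attach mood imperative -i → lukhikhitati.
Attach aspect imperfective -u → lukhikhitatiu.
Apply vowel harmony: lukhikhitatiu → lukhikhitetii.
Nasal assimilation: no change.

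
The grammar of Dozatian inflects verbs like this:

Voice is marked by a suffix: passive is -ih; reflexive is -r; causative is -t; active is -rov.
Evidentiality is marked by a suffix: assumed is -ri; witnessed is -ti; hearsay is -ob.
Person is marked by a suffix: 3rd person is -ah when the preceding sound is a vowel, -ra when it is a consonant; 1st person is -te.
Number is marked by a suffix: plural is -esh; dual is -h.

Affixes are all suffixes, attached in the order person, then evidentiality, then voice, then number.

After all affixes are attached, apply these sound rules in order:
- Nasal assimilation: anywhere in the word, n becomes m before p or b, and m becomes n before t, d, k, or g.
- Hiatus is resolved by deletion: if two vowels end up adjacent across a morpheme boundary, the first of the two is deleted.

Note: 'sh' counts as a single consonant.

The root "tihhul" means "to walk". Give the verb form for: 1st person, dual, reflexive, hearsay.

Attach person 1st person -te → tihhulte.
Attach evidentiality hearsay -ob → tihhulteob.
Attach voice reflexive -r → tihhulteobr.
Attach number dual -h → tihhulteobrh.
Nasal assimilation: no change.
Apply vowel deletion: tihhulteobrh → tihhultobrh.

tihhultobrh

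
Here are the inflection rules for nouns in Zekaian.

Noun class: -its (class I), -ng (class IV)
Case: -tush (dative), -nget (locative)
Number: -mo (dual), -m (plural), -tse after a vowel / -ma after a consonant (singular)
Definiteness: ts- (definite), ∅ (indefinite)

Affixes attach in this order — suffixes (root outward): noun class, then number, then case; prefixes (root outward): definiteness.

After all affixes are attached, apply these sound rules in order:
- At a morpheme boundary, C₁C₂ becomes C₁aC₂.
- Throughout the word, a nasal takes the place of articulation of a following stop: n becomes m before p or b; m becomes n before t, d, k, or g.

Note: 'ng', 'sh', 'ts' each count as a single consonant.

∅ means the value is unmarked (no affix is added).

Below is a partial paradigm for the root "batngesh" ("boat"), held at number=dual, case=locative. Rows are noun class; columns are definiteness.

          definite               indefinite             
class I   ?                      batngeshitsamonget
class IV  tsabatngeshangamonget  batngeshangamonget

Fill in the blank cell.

tsabatngeshitsamonget

Attach noun class class I -its → batngeshits.
Attach number dual -mo → batngeshitsmo.
Attach definiteness definite ts- → tsbatngeshitsmo.
Attach case locative -nget → tsbatngeshitsmonget.
Apply epenthesis: tsbatngeshitsmonget → tsabatngeshitsamonget.
Nasal assimilation: no change.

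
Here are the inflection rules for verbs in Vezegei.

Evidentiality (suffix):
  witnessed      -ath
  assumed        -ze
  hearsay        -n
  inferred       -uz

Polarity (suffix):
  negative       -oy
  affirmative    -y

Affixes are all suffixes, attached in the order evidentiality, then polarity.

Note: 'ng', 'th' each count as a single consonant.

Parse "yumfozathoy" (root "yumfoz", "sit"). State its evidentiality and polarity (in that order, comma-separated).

Segment: yumfoz-ath-oy.
evidentiality: -ath → witnessed.
polarity: -oy → negative.

witnessed, negative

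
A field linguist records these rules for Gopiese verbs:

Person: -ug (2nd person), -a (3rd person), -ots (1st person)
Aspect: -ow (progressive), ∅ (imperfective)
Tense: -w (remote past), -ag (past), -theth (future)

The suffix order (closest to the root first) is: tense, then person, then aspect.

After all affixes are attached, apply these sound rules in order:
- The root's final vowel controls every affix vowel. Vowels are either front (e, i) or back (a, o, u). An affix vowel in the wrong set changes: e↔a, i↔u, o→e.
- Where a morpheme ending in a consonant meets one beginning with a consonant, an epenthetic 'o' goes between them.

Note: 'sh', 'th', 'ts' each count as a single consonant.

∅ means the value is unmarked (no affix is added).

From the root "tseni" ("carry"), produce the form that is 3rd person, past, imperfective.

Attach tense past -ag → tseniag.
Attach person 3rd person -a → tseniaga.
aspect = imperfective: zero marking, form stays tseniaga.
Apply vowel harmony: tseniaga → tseniege.
Epenthesis: no change.

tseniege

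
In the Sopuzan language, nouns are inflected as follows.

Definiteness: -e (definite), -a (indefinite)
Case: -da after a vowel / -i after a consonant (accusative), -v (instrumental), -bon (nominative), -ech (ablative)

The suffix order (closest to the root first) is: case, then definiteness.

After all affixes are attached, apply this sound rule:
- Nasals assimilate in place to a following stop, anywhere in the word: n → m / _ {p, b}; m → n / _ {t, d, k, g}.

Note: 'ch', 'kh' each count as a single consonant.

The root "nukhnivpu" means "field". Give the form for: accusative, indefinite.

Attach case accusative -da (after vowel 'u') → nukhnivpuda.
Attach definiteness indefinite -a → nukhnivpudaa.
Nasal assimilation: no change.

nukhnivpudaa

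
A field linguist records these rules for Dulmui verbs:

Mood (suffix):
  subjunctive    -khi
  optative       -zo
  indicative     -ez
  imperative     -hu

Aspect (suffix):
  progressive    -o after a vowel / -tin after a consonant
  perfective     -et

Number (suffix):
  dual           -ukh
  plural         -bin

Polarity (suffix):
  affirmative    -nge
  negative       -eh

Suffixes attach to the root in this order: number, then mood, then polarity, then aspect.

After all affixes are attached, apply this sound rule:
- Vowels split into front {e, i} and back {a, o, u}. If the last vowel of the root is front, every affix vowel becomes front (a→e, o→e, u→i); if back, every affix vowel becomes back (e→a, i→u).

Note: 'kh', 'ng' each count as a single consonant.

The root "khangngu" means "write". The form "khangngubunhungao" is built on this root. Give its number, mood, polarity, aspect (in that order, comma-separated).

Segment: khangngu-bin-hu-nge-o.
number: -bin → plural.
mood: -hu → imperative.
polarity: -nge → affirmative.
aspect: -o/tin → progressive.

plural, imperative, affirmative, progressive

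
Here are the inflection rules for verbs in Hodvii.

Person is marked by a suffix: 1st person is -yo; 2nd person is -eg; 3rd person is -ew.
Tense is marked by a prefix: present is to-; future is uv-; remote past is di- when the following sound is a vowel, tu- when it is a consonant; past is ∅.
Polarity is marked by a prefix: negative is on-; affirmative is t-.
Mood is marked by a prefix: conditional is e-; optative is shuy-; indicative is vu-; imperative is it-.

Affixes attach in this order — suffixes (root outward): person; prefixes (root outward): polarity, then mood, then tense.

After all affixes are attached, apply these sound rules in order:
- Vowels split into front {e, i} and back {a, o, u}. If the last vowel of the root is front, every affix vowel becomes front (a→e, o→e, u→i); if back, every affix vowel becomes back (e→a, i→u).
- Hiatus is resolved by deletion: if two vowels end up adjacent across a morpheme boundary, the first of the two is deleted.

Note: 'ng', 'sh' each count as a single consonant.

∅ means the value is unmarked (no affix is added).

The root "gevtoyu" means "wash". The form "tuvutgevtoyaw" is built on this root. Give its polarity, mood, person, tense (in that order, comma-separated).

affirmative, indicative, 3rd person, remote past

Segment: tu-vu-t-gevtoyu-ew.
polarity: t- → affirmative.
mood: vu- → indicative.
person: -ew → 3rd person.
tense: di/tu- → remote past.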